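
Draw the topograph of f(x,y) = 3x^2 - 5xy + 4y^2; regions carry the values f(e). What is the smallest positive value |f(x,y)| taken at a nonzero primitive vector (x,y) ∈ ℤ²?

translate: b→1 (≡-5 mod 6), so (3,-5,4)→(3,1,2)
flip: (3,1,2)→(2,-1,3)
reduced (well bottom): (2,-1,3) with a≤c, −a<b≤a
well minimum = a = 2

2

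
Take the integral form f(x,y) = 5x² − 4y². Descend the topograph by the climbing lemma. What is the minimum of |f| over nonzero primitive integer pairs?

descent: ρ → (-4,8,1)  [lands on river]
river: ρ → (1,8,-4)
closes: descent 1, river 2
min |a| on river = 1

1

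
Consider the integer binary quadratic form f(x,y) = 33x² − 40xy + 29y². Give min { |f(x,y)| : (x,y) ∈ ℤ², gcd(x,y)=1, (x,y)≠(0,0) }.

translate: b→26 (≡-40 mod 66), so (33,-40,29)→(33,26,22)
flip: (33,26,22)→(22,-26,33)
translate: b→18 (≡-26 mod 44), so (22,-26,33)→(22,18,29)
reduced (well bottom): (22,18,29) with a≤c, −a<b≤a
well minimum = a = 22

22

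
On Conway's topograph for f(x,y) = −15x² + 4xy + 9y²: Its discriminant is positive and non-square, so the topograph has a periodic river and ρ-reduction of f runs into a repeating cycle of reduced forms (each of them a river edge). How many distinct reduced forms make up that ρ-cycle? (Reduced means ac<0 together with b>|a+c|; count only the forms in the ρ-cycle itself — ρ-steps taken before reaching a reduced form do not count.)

D = 556, ⌊√D⌋ = 23
descent: ρ → (9,14,-10)  [lands on river]
river: ρ → (-10,6,13)
river: ρ → (13,20,-3)
river: ρ → (-3,22,6)
river: ρ → (6,14,-15)
river: ρ → (-15,16,5)
river: ρ → (5,14,-18)
river: ρ → (-18,22,1)
river: ρ → (1,22,-18)
river: ρ → (-18,14,5)
river: ρ → (5,16,-15)
river: ρ → (-15,14,6)
river: ρ → (6,22,-3)
river: ρ → (-3,20,13)
river: ρ → (13,6,-10)
river: ρ → (-10,14,9)
river: ρ → (9,22,-2)
river: ρ → (-2,22,9)
ρ-cycle length = 18 (tail of 1 descent step not counted)

18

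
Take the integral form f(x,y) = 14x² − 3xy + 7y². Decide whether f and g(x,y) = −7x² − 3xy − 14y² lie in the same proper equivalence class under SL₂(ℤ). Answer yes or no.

D₁ = -383, D₂ = -383
f: flip: (14,-3,7)→(7,3,14)
f: reduced (well bottom): (7,3,14) with a≤c, −a<b≤a
g is negative-definite; reduce −g:
−g: reduced (well bottom): (7,3,14) with a≤c, −a<b≤a
flip sign back: reduced form of g is (-7,-3,-14)
reduced forms (7, 3, 14) vs (-7, -3, -14) ⇒ inequivalent

no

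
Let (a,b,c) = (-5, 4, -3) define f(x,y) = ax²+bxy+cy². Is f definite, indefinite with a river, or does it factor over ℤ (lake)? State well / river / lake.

D = b²−4ac = 4² − 4·(-5)·(-3) = -44
D < 0 ⇒ definite ⇒ every region one sign ⇒ single well

well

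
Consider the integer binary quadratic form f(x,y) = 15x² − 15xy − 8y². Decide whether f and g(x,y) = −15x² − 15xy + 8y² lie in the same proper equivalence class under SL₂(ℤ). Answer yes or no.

D₁ = 705, D₂ = 705
river cycle of f (length 14): (-8, 15, 15), (15, 15, -8), (-8, 17, 13), (13, 9, -12), (-12, 15, 10), (10, 25, -2), (-2, 23, 22), (22, 21, -3), (-3, 21, 22), (22, 23, -2), … (4 more)
river cycle of g (length 14): (8, 15, -15), (-15, 15, 8), (8, 17, -13), (-13, 9, 12), (12, 15, -10), (-10, 25, 2), (2, 23, -22), (-22, 21, 3), (3, 21, -22), (-22, 23, 2), … (4 more)
cycles differ ⇒ inequivalent

no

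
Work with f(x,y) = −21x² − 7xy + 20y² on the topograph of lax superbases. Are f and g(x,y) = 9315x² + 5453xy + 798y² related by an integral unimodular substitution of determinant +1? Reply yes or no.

D₁ = 1729, D₂ = 1729
river cycle of f (length 32): (20, 7, -21), (-21, 35, 6), (6, 37, -15), (-15, 23, 20), (20, 17, -18), (-18, 19, 19), (19, 19, -18), (-18, 17, 20), (20, 23, -15), (-15, 37, 6), … (22 more)
river cycle of g (length 32): (20, 7, -21), (-21, 35, 6), (6, 37, -15), (-15, 23, 20), (20, 17, -18), (-18, 19, 19), (19, 19, -18), (-18, 17, 20), (20, 23, -15), (-15, 37, 6), … (22 more)
cycles coincide ⇒ equivalent

yes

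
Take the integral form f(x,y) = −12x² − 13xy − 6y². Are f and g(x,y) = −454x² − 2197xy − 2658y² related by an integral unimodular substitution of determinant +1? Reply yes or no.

D₁ = -119, D₂ = -119
f is negative-definite; reduce −f:
−f: translate: b→-11 (≡13 mod 24), so (12,13,6)→(12,-11,5)
−f: flip: (12,-11,5)→(5,11,12)
−f: translate: b→1 (≡11 mod 10), so (5,11,12)→(5,1,6)
−f: reduced (well bottom): (5,1,6) with a≤c, −a<b≤a
flip sign back: reduced form of f is (-5,-1,-6)
g is negative-definite; reduce −g:
−g: translate: b→381 (≡2197 mod 908), so (454,2197,2658)→(454,381,80)
−g: flip: (454,381,80)→(80,-381,454)
−g: translate: b→-61 (≡-381 mod 160), so (80,-381,454)→(80,-61,12)
−g: flip: (80,-61,12)→(12,61,80)
−g: translate: b→-11 (≡61 mod 24), so (12,61,80)→(12,-11,5)
−g: flip: (12,-11,5)→(5,11,12)
−g: translate: b→1 (≡11 mod 10), so (5,11,12)→(5,1,6)
−g: reduced (well bottom): (5,1,6) with a≤c, −a<b≤a
flip sign back: reduced form of g is (-5,-1,-6)
reduced forms (-5, -1, -6) vs (-5, -1, -6) ⇒ equivalent

yes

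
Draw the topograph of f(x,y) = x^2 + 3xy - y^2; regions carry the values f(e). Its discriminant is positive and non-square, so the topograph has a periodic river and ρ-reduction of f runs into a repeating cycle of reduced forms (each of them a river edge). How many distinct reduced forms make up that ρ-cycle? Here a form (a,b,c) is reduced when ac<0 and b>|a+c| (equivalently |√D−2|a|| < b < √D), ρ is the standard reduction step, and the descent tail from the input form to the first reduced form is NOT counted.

D = 13, ⌊√D⌋ = 3
river: ρ → (-1,3,1)
river: ρ → (1,3,-1)
ρ-cycle length = 2 (tail of 0 descent steps not counted)

2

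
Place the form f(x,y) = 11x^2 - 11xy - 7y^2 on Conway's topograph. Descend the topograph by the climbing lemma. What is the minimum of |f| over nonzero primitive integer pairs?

descent: ρ → (-7,11,11)  [lands on river]
river: ρ → (11,11,-7)
river: ρ → (-7,17,5)
river: ρ → (5,13,-13)
river: ρ → (-13,13,5)
river: ρ → (5,17,-7)
closes: descent 1, river 6
min |a| on river = 5

5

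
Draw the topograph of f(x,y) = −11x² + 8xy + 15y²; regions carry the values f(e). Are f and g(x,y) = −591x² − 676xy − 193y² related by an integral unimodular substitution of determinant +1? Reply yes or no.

D₁ = 724, D₂ = 724
river cycle of f (length 42): (15, 22, -4), (-4, 26, 3), (3, 22, -20), (-20, 18, 5), (5, 22, -12), (-12, 26, 1), (1, 26, -12), (-12, 22, 5), (5, 18, -20), (-20, 22, 3), … (32 more)
river cycle of g (length 42): (-11, 8, 15), (15, 22, -4), (-4, 26, 3), (3, 22, -20), (-20, 18, 5), (5, 22, -12), (-12, 26, 1), (1, 26, -12), (-12, 22, 5), (5, 18, -20), … (32 more)
cycles coincide ⇒ equivalent

yes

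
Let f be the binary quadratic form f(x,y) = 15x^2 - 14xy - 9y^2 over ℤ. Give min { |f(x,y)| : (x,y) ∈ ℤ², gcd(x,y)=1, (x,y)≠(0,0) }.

descent: ρ → (-9,14,15)  [lands on river]
river: ρ → (15,16,-8)
river: ρ → (-8,16,15)
river: ρ → (15,14,-9)
river: ρ → (-9,22,7)
river: ρ → (7,20,-12)
river: ρ → (-12,4,15)
river: ρ → (15,26,-1)
river: ρ → (-1,26,15)
river: ρ → (15,4,-12)
river: ρ → (-12,20,7)
river: ρ → (7,22,-9)
closes: descent 1, river 12
min |a| on river = 1

1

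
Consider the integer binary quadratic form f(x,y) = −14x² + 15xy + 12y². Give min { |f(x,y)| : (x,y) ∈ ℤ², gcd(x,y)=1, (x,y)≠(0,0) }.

river: ρ → (12,9,-17)
river: ρ → (-17,25,4)
river: ρ → (4,23,-23)
river: ρ → (-23,23,4)
river: ρ → (4,25,-17)
river: ρ → (-17,9,12)
river: ρ → (12,15,-14)
river: ρ → (-14,13,13)
river: ρ → (13,13,-14)
river: ρ → (-14,15,12)
closes: descent 0, river 10
min |a| on river = 4

4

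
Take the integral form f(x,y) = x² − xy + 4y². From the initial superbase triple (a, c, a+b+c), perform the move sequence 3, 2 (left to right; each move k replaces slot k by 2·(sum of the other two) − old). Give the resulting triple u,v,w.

start (1,4,4) = (f(1,0),f(0,1),f(1,1))
replace slot 3: 2·(1+4) − 4 = 6 → (1,4,6)
replace slot 2: 2·(1+6) − 4 = 10 → (1,10,6)

1,10,6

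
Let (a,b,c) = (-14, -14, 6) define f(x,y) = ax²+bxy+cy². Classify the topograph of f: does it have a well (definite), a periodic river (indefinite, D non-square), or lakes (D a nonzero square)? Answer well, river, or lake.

D = b²−4ac = (-14)² − 4·(-14)·6 = 532
D > 0 non-square ⇒ indefinite ⇒ periodic river

river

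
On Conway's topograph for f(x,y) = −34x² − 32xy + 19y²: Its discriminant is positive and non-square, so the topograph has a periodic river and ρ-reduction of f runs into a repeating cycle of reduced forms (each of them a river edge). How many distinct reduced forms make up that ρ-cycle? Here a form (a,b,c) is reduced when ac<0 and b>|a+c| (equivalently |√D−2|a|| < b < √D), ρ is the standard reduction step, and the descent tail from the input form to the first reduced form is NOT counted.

D = 3608, ⌊√D⌋ = 60
descent: ρ → (19,32,-34)  [lands on river]
river: ρ → (-34,36,17)
river: ρ → (17,32,-38)
river: ρ → (-38,44,11)
river: ρ → (11,44,-38)
river: ρ → (-38,32,17)
river: ρ → (17,36,-34)
river: ρ → (-34,32,19)
river: ρ → (19,44,-22)
river: ρ → (-22,44,19)
ρ-cycle length = 10 (tail of 1 descent step not counted)

10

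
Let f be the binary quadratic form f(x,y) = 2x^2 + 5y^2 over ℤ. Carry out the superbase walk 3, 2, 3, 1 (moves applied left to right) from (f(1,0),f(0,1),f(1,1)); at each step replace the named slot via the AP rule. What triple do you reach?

start (2,5,7) = (f(1,0),f(0,1),f(1,1))
replace slot 3: 2·(2+5) − 7 = 7 → (2,5,7)
replace slot 2: 2·(2+7) − 5 = 13 → (2,13,7)
replace slot 3: 2·(2+13) − 7 = 23 → (2,13,23)
replace slot 1: 2·(13+23) − 2 = 70 → (70,13,23)

70,13,23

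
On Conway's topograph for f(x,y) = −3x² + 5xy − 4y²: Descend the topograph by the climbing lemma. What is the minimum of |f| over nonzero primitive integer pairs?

translate: b→1 (≡-5 mod 6), so (3,-5,4)→(3,1,2)
flip: (3,1,2)→(2,-1,3)
reduced (well bottom): (2,-1,3) with a≤c, −a<b≤a
well minimum |f| = |-2| = 2 (negative-definite)

2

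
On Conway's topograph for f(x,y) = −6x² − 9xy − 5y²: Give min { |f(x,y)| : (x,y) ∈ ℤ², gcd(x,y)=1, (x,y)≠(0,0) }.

translate: b→-3 (≡9 mod 12), so (6,9,5)→(6,-3,2)
flip: (6,-3,2)→(2,3,6)
translate: b→-1 (≡3 mod 4), so (2,3,6)→(2,-1,5)
reduced (well bottom): (2,-1,5) with a≤c, −a<b≤a
well minimum |f| = |-2| = 2 (negative-definite)

2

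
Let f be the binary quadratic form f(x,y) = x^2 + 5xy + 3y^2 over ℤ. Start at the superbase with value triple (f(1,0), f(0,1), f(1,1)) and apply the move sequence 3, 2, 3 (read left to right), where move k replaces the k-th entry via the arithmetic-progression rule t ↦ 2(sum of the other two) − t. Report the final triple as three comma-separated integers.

start (1,3,9) = (f(1,0),f(0,1),f(1,1))
replace slot 3: 2·(1+3) − 9 = -1 → (1,3,-1)
replace slot 2: 2·(1+(-1)) − 3 = -3 → (1,-3,-1)
replace slot 3: 2·(1+(-3)) − (-1) = -3 → (1,-3,-3)

1,-3,-3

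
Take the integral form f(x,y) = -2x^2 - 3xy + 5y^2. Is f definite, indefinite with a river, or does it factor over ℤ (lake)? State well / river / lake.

D = b²−4ac = (-3)² − 4·(-2)·5 = 49
D = 7² is a perfect square ⇒ form factors over ℤ ⇒ lakes

lake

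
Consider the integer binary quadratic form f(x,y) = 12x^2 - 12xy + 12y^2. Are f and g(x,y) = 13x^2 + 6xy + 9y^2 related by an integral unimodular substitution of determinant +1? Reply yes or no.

D₁ = -432, D₂ = -432
f: translate: b→12 (≡-12 mod 24), so (12,-12,12)→(12,12,12)
f: reduced (well bottom): (12,12,12) with a≤c, −a<b≤a
g: flip: (13,6,9)→(9,-6,13)
g: reduced (well bottom): (9,-6,13) with a≤c, −a<b≤a
reduced forms (12, 12, 12) vs (9, -6, 13) ⇒ inequivalent

no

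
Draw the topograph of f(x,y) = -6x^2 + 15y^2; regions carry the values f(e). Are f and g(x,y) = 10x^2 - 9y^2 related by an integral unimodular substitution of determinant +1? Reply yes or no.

D₁ = 360, D₂ = 360
river cycle of f (length 6): (-6, 12, 9), (9, 6, -9), (-9, 12, 6), (6, 12, -9), (-9, 6, 9), (9, 12, -6)
river cycle of g (length 2): (-9, 18, 1), (1, 18, -9)
cycles differ ⇒ inequivalent

no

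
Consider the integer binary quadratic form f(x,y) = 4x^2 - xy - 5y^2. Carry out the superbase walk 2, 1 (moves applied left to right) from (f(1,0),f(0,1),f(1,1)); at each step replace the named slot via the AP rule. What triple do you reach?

start (4,-5,-2) = (f(1,0),f(0,1),f(1,1))
replace slot 2: 2·(4+(-2)) − (-5) = 9 → (4,9,-2)
replace slot 1: 2·(9+(-2)) − 4 = 10 → (10,9,-2)

10,9,-2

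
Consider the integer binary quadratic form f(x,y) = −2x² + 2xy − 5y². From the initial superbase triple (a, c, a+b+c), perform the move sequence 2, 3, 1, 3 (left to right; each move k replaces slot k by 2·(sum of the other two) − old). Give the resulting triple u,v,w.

start (-2,-5,-5) = (f(1,0),f(0,1),f(1,1))
replace slot 2: 2·((-2)+(-5)) − (-5) = -9 → (-2,-9,-5)
replace slot 3: 2·((-2)+(-9)) − (-5) = -17 → (-2,-9,-17)
replace slot 1: 2·((-9)+(-17)) − (-2) = -50 → (-50,-9,-17)
replace slot 3: 2·((-50)+(-9)) − (-17) = -101 → (-50,-9,-101)

-50,-9,-101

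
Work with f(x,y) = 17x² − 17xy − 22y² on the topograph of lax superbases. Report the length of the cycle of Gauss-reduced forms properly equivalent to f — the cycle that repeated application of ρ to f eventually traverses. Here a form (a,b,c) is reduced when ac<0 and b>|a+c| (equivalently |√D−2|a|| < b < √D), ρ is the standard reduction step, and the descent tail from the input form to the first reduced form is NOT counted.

D = 1785, ⌊√D⌋ = 42
descent: ρ → (-22,17,17)  [lands on river]
river: ρ → (17,17,-22)
river: ρ → (-22,27,12)
river: ρ → (12,21,-28)
river: ρ → (-28,35,5)
river: ρ → (5,35,-28)
river: ρ → (-28,21,12)
river: ρ → (12,27,-22)
ρ-cycle length = 8 (tail of 1 descent step not counted)

8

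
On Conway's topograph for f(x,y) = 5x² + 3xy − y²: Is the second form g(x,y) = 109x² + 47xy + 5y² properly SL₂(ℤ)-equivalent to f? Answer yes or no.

D₁ = 29, D₂ = 29
river cycle of f (length 2): (-1, 5, 1), (1, 5, -1)
river cycle of g (length 2): (-1, 5, 1), (1, 5, -1)
cycles coincide ⇒ equivalent

yes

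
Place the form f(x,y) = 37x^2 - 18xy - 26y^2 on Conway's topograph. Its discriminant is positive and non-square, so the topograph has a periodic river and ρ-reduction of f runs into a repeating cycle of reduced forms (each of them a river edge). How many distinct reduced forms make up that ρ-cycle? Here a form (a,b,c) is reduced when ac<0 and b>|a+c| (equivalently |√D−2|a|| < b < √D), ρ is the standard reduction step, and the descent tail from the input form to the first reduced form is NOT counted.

D = 4172, ⌊√D⌋ = 64
descent: ρ → (-26,18,37)  [lands on river]
river: ρ → (37,56,-7)
river: ρ → (-7,56,37)
river: ρ → (37,18,-26)
river: ρ → (-26,34,29)
river: ρ → (29,24,-31)
river: ρ → (-31,38,22)
river: ρ → (22,50,-19)
river: ρ → (-19,64,1)
river: ρ → (1,64,-19)
river: ρ → (-19,50,22)
river: ρ → (22,38,-31)
river: ρ → (-31,24,29)
river: ρ → (29,34,-26)
ρ-cycle length = 14 (tail of 1 descent step not counted)

14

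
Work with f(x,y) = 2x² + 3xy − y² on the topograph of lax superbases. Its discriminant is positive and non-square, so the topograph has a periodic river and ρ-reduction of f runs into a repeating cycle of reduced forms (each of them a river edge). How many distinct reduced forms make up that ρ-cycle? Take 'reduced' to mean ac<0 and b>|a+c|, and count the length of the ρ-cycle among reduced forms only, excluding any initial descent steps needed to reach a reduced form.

D = 17, ⌊√D⌋ = 4
river: ρ → (-1,3,2)
river: ρ → (2,1,-2)
river: ρ → (-2,3,1)
river: ρ → (1,3,-2)
river: ρ → (-2,1,2)
river: ρ → (2,3,-1)
ρ-cycle length = 6 (tail of 0 descent steps not counted)

6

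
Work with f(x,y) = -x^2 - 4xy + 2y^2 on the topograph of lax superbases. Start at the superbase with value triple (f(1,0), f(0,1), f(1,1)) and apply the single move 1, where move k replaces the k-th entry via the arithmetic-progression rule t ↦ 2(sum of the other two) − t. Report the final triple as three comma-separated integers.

start (-1,2,-3) = (f(1,0),f(0,1),f(1,1))
replace slot 1: 2·(2+(-3)) − (-1) = -1 → (-1,2,-3)

-1,2,-3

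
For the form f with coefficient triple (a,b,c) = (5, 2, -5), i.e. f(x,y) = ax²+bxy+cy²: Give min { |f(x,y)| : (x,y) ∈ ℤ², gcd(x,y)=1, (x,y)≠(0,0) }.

river: ρ → (-5,8,2)
river: ρ → (2,8,-5)
river: ρ → (-5,2,5)
river: ρ → (5,8,-2)
river: ρ → (-2,8,5)
river: ρ → (5,2,-5)
closes: descent 0, river 6
min |a| on river = 2

2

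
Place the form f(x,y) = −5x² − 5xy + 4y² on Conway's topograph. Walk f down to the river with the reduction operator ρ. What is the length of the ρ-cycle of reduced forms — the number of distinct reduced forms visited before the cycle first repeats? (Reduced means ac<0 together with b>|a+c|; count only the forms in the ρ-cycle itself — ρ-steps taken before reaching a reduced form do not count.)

D = 105, ⌊√D⌋ = 10
descent: ρ → (4,5,-5)  [lands on river]
river: ρ → (-5,5,4)
river: ρ → (4,3,-6)
river: ρ → (-6,9,1)
river: ρ → (1,9,-6)
river: ρ → (-6,3,4)
ρ-cycle length = 6 (tail of 1 descent step not counted)

6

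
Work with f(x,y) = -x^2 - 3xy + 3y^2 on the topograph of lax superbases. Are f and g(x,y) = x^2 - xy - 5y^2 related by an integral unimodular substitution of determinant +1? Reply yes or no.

D₁ = 21, D₂ = 21
river cycle of f (length 2): (3, 3, -1), (-1, 3, 3)
river cycle of g (length 2): (1, 3, -3), (-3, 3, 1)
cycles differ ⇒ inequivalent

no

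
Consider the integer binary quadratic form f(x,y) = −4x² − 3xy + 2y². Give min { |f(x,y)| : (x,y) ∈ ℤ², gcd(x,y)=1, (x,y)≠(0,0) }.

descent: ρ → (2,3,-4)  [lands on river]
river: ρ → (-4,5,1)
river: ρ → (1,5,-4)
river: ρ → (-4,3,2)
river: ρ → (2,5,-2)
river: ρ → (-2,3,4)
river: ρ → (4,5,-1)
river: ρ → (-1,5,4)
river: ρ → (4,3,-2)
river: ρ → (-2,5,2)
closes: descent 1, river 10
min |a| on river = 1

1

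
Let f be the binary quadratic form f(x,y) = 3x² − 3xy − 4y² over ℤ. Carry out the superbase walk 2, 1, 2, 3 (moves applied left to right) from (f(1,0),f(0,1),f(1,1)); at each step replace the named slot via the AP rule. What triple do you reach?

start (3,-4,-4) = (f(1,0),f(0,1),f(1,1))
replace slot 2: 2·(3+(-4)) − (-4) = 2 → (3,2,-4)
replace slot 1: 2·(2+(-4)) − 3 = -7 → (-7,2,-4)
replace slot 2: 2·((-7)+(-4)) − 2 = -24 → (-7,-24,-4)
replace slot 3: 2·((-7)+(-24)) − (-4) = -58 → (-7,-24,-58)

-7,-24,-58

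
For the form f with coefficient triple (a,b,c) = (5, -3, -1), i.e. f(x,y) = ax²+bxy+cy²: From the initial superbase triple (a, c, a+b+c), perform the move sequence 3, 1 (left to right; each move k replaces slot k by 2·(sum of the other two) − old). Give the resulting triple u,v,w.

start (5,-1,1) = (f(1,0),f(0,1),f(1,1))
replace slot 3: 2·(5+(-1)) − 1 = 7 → (5,-1,7)
replace slot 1: 2·((-1)+7) − 5 = 7 → (7,-1,7)

7,-1,7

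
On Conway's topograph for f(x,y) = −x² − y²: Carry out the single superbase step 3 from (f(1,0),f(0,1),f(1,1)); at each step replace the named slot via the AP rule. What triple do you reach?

start (-1,-1,-2) = (f(1,0),f(0,1),f(1,1))
replace slot 3: 2·((-1)+(-1)) − (-2) = -2 → (-1,-1,-2)

-1,-1,-2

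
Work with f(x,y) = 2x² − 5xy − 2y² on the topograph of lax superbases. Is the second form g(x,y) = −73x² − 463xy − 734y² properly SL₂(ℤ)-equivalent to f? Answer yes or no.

D₁ = 41, D₂ = 41
river cycle of f (length 10): (-2, 5, 2), (2, 3, -4), (-4, 5, 1), (1, 5, -4), (-4, 3, 2), (2, 5, -2), (-2, 3, 4), (4, 5, -1), (-1, 5, 4), (4, 3, -2)
river cycle of g (length 10): (-2, 5, 2), (2, 3, -4), (-4, 5, 1), (1, 5, -4), (-4, 3, 2), (2, 5, -2), (-2, 3, 4), (4, 5, -1), (-1, 5, 4), (4, 3, -2)
cycles coincide ⇒ equivalent

yes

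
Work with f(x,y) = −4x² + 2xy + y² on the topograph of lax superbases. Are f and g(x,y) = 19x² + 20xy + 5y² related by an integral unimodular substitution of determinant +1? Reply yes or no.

D₁ = 20, D₂ = 20
river cycle of f (length 2): (1, 4, -1), (-1, 4, 1)
river cycle of g (length 2): (-1, 4, 1), (1, 4, -1)
cycles coincide ⇒ equivalent

yes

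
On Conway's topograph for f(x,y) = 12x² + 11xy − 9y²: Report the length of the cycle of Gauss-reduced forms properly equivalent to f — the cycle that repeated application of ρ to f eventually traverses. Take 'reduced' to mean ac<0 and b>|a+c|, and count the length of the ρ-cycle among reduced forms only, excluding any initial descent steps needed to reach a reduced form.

D = 553, ⌊√D⌋ = 23
river: ρ → (-9,7,14)
river: ρ → (14,21,-2)
river: ρ → (-2,23,3)
river: ρ → (3,19,-16)
river: ρ → (-16,13,6)
river: ρ → (6,23,-1)
river: ρ → (-1,23,6)
river: ρ → (6,13,-16)
river: ρ → (-16,19,3)
river: ρ → (3,23,-2)
river: ρ → (-2,21,14)
river: ρ → (14,7,-9)
river: ρ → (-9,11,12)
river: ρ → (12,13,-8)
river: ρ → (-8,19,6)
river: ρ → (6,17,-11)
river: ρ → (-11,5,12)
river: ρ → (12,19,-4)
river: ρ → (-4,21,7)
river: ρ → (7,21,-4)
river: ρ → (-4,19,12)
river: ρ → (12,5,-11)
river: ρ → (-11,17,6)
river: ρ → (6,19,-8)
river: ρ → (-8,13,12)
river: ρ → (12,11,-9)
ρ-cycle length = 26 (tail of 0 descent steps not counted)

26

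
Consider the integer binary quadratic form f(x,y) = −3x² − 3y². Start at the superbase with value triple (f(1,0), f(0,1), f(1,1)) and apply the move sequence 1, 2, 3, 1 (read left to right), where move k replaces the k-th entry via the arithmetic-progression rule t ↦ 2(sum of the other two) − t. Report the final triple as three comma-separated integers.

start (-3,-3,-6) = (f(1,0),f(0,1),f(1,1))
replace slot 1: 2·((-3)+(-6)) − (-3) = -15 → (-15,-3,-6)
replace slot 2: 2·((-15)+(-6)) − (-3) = -39 → (-15,-39,-6)
replace slot 3: 2·((-15)+(-39)) − (-6) = -102 → (-15,-39,-102)
replace slot 1: 2·((-39)+(-102)) − (-15) = -267 → (-267,-39,-102)

-267,-39,-102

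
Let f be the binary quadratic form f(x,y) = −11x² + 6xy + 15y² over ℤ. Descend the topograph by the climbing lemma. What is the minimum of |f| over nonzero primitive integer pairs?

river: ρ → (15,24,-2)
river: ρ → (-2,24,15)
river: ρ → (15,6,-11)
river: ρ → (-11,16,10)
river: ρ → (10,24,-3)
river: ρ → (-3,24,10)
river: ρ → (10,16,-11)
river: ρ → (-11,6,15)
closes: descent 0, river 8
min |a| on river = 2

2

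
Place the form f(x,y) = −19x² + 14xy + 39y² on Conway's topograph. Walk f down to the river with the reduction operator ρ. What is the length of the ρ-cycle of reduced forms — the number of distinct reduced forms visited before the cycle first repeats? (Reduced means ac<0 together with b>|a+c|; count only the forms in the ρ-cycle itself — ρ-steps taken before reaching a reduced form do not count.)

D = 3160, ⌊√D⌋ = 56
descent: ρ → (39,-14,-19)
descent: ρ → (-19,52,6)  [lands on river]
river: ρ → (6,56,-1)
river: ρ → (-1,56,6)
river: ρ → (6,52,-19)
river: ρ → (-19,24,34)
river: ρ → (34,44,-9)
river: ρ → (-9,46,29)
river: ρ → (29,12,-26)
river: ρ → (-26,40,15)
river: ρ → (15,50,-11)
river: ρ → (-11,38,39)
river: ρ → (39,40,-10)
river: ρ → (-10,40,39)
river: ρ → (39,38,-11)
river: ρ → (-11,50,15)
river: ρ → (15,40,-26)
river: ρ → (-26,12,29)
river: ρ → (29,46,-9)
river: ρ → (-9,44,34)
river: ρ → (34,24,-19)
ρ-cycle length = 20 (tail of 2 descent steps not counted)

20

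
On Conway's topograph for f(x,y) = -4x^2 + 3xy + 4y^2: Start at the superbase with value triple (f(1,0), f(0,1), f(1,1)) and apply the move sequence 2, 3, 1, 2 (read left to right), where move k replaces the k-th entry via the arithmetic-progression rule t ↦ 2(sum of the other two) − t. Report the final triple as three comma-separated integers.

start (-4,4,3) = (f(1,0),f(0,1),f(1,1))
replace slot 2: 2·((-4)+3) − 4 = -6 → (-4,-6,3)
replace slot 3: 2·((-4)+(-6)) − 3 = -23 → (-4,-6,-23)
replace slot 1: 2·((-6)+(-23)) − (-4) = -54 → (-54,-6,-23)
replace slot 2: 2·((-54)+(-23)) − (-6) = -148 → (-54,-148,-23)

-54,-148,-23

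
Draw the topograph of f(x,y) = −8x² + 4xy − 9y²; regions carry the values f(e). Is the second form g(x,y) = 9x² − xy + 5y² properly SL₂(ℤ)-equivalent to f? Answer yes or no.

D₁ = -272, D₂ = -179
discriminants differ ⇒ not SL₂(ℤ)-equivalent

no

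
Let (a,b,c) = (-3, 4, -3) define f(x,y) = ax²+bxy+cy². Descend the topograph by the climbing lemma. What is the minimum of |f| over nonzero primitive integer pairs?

translate: b→2 (≡-4 mod 6), so (3,-4,3)→(3,2,2)
flip: (3,2,2)→(2,-2,3)
translate: b→2 (≡-2 mod 4), so (2,-2,3)→(2,2,3)
reduced (well bottom): (2,2,3) with a≤c, −a<b≤a
well minimum |f| = |-2| = 2 (negative-definite)

2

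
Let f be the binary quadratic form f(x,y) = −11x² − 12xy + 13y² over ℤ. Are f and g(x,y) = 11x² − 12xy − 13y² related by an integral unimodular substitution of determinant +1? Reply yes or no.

D₁ = 716, D₂ = 716
river cycle of f (length 14): (13, 12, -11), (-11, 10, 14), (14, 18, -7), (-7, 24, 5), (5, 26, -2), (-2, 26, 5), (5, 24, -7), (-7, 18, 14), (14, 10, -11), (-11, 12, 13), … (4 more)
river cycle of g (length 14): (-13, 12, 11), (11, 10, -14), (-14, 18, 7), (7, 24, -5), (-5, 26, 2), (2, 26, -5), (-5, 24, 7), (7, 18, -14), (-14, 10, 11), (11, 12, -13), … (4 more)
cycles differ ⇒ inequivalent

no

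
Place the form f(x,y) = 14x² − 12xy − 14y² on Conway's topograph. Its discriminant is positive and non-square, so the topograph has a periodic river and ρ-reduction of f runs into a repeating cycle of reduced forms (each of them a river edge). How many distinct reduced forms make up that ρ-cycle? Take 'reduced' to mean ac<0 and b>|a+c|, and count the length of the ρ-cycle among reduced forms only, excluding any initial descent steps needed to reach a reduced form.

D = 928, ⌊√D⌋ = 30
descent: ρ → (-14,12,14)  [lands on river]
river: ρ → (14,16,-12)
river: ρ → (-12,8,18)
river: ρ → (18,28,-2)
river: ρ → (-2,28,18)
river: ρ → (18,8,-12)
river: ρ → (-12,16,14)
river: ρ → (14,12,-14)
river: ρ → (-14,16,12)
river: ρ → (12,8,-18)
river: ρ → (-18,28,2)
river: ρ → (2,28,-18)
river: ρ → (-18,8,12)
river: ρ → (12,16,-14)
ρ-cycle length = 14 (tail of 1 descent step not counted)

14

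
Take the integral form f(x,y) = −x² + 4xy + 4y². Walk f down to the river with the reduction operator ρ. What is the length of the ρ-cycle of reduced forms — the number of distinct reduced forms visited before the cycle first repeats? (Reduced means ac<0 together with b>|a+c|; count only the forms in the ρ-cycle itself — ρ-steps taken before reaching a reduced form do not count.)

D = 32, ⌊√D⌋ = 5
river: ρ → (4,4,-1)
river: ρ → (-1,4,4)
ρ-cycle length = 2 (tail of 0 descent steps not counted)

2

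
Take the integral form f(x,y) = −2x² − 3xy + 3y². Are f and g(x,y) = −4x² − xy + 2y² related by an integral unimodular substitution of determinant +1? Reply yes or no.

D₁ = 33, D₂ = 33
river cycle of f (length 4): (3, 3, -2), (-2, 5, 1), (1, 5, -2), (-2, 3, 3)
river cycle of g (length 4): (2, 5, -1), (-1, 5, 2), (2, 3, -3), (-3, 3, 2)
cycles differ ⇒ inequivalent

no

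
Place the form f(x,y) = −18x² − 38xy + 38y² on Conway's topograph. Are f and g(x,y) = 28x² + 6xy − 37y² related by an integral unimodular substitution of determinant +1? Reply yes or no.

D₁ = 4180, D₂ = 4180
river cycle of f (length 6): (38, 38, -18), (-18, 34, 42), (42, 50, -10), (-10, 50, 42), (42, 34, -18), (-18, 38, 38)
river cycle of g (length 12): (28, 62, -3), (-3, 64, 7), (7, 62, -12), (-12, 58, 17), (17, 44, -33), (-33, 22, 28), (28, 34, -27), (-27, 20, 35), (35, 50, -12), (-12, 46, 43), … (2 more)
cycles differ ⇒ inequivalent

no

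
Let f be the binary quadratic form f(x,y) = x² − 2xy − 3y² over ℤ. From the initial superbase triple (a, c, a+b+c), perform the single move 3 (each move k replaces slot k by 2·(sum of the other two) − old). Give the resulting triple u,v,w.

start (1,-3,-4) = (f(1,0),f(0,1),f(1,1))
replace slot 3: 2·(1+(-3)) − (-4) = 0 → (1,-3,0)

1,-3,0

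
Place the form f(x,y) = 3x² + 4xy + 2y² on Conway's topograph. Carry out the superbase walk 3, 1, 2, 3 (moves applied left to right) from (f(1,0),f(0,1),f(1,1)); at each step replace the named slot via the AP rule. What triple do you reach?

start (3,2,9) = (f(1,0),f(0,1),f(1,1))
replace slot 3: 2·(3+2) − 9 = 1 → (3,2,1)
replace slot 1: 2·(2+1) − 3 = 3 → (3,2,1)
replace slot 2: 2·(3+1) − 2 = 6 → (3,6,1)
replace slot 3: 2·(3+6) − 1 = 17 → (3,6,17)

3,6,17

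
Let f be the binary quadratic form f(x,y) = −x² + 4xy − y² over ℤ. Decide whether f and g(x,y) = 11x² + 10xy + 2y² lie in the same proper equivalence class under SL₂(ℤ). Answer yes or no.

D₁ = 12, D₂ = 12
river cycle of f (length 2): (-1, 2, 2), (2, 2, -1)
river cycle of g (length 2): (2, 2, -1), (-1, 2, 2)
cycles coincide ⇒ equivalent

yes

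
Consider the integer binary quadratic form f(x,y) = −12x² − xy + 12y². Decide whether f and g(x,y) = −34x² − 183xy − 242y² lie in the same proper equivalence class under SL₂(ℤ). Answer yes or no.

D₁ = 577, D₂ = 577
river cycle of f (length 6): (12, 1, -12), (-12, 23, 1), (1, 23, -12), (-12, 1, 12), (12, 23, -1), (-1, 23, 12)
river cycle of g (length 6): (1, 23, -12), (-12, 1, 12), (12, 23, -1), (-1, 23, 12), (12, 1, -12), (-12, 23, 1)
cycles coincide ⇒ equivalent

yes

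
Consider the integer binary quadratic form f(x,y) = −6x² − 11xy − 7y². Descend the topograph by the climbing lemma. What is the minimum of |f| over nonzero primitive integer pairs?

translate: b→-1 (≡11 mod 12), so (6,11,7)→(6,-1,2)
flip: (6,-1,2)→(2,1,6)
reduced (well bottom): (2,1,6) with a≤c, −a<b≤a
well minimum |f| = |-2| = 2 (negative-definite)

2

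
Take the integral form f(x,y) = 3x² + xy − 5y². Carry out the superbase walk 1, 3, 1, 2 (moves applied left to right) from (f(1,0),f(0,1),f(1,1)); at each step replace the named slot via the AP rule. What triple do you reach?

start (3,-5,-1) = (f(1,0),f(0,1),f(1,1))
replace slot 1: 2·((-5)+(-1)) − 3 = -15 → (-15,-5,-1)
replace slot 3: 2·((-15)+(-5)) − (-1) = -39 → (-15,-5,-39)
replace slot 1: 2·((-5)+(-39)) − (-15) = -73 → (-73,-5,-39)
replace slot 2: 2·((-73)+(-39)) − (-5) = -219 → (-73,-219,-39)

-73,-219,-39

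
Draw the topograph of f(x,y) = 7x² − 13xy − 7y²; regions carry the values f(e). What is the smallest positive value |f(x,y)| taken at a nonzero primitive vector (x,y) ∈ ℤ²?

descent: ρ → (-7,13,7)  [lands on river]
river: ρ → (7,15,-5)
river: ρ → (-5,15,7)
river: ρ → (7,13,-7)
river: ρ → (-7,15,5)
river: ρ → (5,15,-7)
closes: descent 1, river 6
min |a| on river = 5

5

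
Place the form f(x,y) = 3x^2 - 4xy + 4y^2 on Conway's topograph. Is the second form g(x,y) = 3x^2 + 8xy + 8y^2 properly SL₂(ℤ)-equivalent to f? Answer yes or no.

D₁ = -32, D₂ = -32
f: translate: b→2 (≡-4 mod 6), so (3,-4,4)→(3,2,3)
f: reduced (well bottom): (3,2,3) with a≤c, −a<b≤a
g: translate: b→2 (≡8 mod 6), so (3,8,8)→(3,2,3)
g: reduced (well bottom): (3,2,3) with a≤c, −a<b≤a
reduced forms (3, 2, 3) vs (3, 2, 3) ⇒ equivalent

yes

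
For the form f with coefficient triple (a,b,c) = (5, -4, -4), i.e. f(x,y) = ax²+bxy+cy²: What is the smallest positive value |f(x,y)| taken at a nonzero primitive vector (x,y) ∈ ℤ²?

descent: ρ → (-4,4,5)  [lands on river]
river: ρ → (5,6,-3)
river: ρ → (-3,6,5)
river: ρ → (5,4,-4)
closes: descent 1, river 4
min |a| on river = 3

3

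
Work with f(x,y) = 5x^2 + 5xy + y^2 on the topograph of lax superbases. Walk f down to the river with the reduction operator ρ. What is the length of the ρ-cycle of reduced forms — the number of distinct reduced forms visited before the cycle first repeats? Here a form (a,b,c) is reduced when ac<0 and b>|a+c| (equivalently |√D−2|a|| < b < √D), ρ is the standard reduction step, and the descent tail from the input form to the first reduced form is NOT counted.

D = 5, ⌊√D⌋ = 2
descent: ρ → (1,1,-1)  [lands on river]
river: ρ → (-1,1,1)
ρ-cycle length = 2 (tail of 1 descent step not counted)

2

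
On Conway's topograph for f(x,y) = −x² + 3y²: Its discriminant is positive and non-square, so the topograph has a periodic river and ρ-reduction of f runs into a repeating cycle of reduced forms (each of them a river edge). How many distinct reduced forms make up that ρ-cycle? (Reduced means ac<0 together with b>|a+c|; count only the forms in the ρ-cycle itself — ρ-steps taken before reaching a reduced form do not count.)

D = 12, ⌊√D⌋ = 3
descent: ρ → (3,0,-1)
descent: ρ → (-1,2,2)  [lands on river]
river: ρ → (2,2,-1)
ρ-cycle length = 2 (tail of 2 descent steps not counted)

2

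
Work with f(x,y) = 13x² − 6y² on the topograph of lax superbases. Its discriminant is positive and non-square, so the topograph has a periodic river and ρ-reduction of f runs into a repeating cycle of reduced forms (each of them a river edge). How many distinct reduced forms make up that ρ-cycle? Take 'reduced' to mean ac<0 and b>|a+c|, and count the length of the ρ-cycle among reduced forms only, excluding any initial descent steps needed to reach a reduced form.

D = 312, ⌊√D⌋ = 17
descent: ρ → (-6,12,7)  [lands on river]
river: ρ → (7,16,-2)
river: ρ → (-2,16,7)
river: ρ → (7,12,-6)
ρ-cycle length = 4 (tail of 1 descent step not counted)

4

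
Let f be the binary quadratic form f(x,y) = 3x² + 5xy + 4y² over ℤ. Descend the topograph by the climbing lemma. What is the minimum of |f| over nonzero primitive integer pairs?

translate: b→-1 (≡5 mod 6), so (3,5,4)→(3,-1,2)
flip: (3,-1,2)→(2,1,3)
reduced (well bottom): (2,1,3) with a≤c, −a<b≤a
well minimum = a = 2

2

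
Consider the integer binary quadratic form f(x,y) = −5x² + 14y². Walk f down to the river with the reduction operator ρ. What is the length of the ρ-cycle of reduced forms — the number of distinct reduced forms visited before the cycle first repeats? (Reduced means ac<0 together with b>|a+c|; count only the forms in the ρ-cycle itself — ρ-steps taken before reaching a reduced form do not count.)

D = 280, ⌊√D⌋ = 16
descent: ρ → (14,0,-5)
descent: ρ → (-5,10,9)  [lands on river]
river: ρ → (9,8,-6)
river: ρ → (-6,16,1)
river: ρ → (1,16,-6)
river: ρ → (-6,8,9)
river: ρ → (9,10,-5)
ρ-cycle length = 6 (tail of 2 descent steps not counted)

6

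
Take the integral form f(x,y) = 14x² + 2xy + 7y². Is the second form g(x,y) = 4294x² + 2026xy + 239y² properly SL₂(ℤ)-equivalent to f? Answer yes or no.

D₁ = -388, D₂ = -388
f: flip: (14,2,7)→(7,-2,14)
f: reduced (well bottom): (7,-2,14) with a≤c, −a<b≤a
g: flip: (4294,2026,239)→(239,-2026,4294)
g: translate: b→-114 (≡-2026 mod 478), so (239,-2026,4294)→(239,-114,14)
g: flip: (239,-114,14)→(14,114,239)
g: translate: b→2 (≡114 mod 28), so (14,114,239)→(14,2,7)
g: flip: (14,2,7)→(7,-2,14)
g: reduced (well bottom): (7,-2,14) with a≤c, −a<b≤a
reduced forms (7, -2, 14) vs (7, -2, 14) ⇒ equivalent

yes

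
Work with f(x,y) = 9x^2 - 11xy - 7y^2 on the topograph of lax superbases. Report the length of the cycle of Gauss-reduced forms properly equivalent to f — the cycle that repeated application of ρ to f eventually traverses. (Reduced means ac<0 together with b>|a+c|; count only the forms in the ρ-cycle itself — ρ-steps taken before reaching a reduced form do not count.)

D = 373, ⌊√D⌋ = 19
descent: ρ → (-7,11,9)  [lands on river]
river: ρ → (9,7,-9)
river: ρ → (-9,11,7)
river: ρ → (7,17,-3)
river: ρ → (-3,19,1)
river: ρ → (1,19,-3)
river: ρ → (-3,17,7)
river: ρ → (7,11,-9)
river: ρ → (-9,7,9)
river: ρ → (9,11,-7)
river: ρ → (-7,17,3)
river: ρ → (3,19,-1)
river: ρ → (-1,19,3)
river: ρ → (3,17,-7)
ρ-cycle length = 14 (tail of 1 descent step not counted)

14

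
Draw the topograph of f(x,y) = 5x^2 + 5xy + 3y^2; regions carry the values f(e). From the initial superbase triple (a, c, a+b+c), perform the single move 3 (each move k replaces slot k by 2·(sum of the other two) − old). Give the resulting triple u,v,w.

start (5,3,13) = (f(1,0),f(0,1),f(1,1))
replace slot 3: 2·(5+3) − 13 = 3 → (5,3,3)

5,3,3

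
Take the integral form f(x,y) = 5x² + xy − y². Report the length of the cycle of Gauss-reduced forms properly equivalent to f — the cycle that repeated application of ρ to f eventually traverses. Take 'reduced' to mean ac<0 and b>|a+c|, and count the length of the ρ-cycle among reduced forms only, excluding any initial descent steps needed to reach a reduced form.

D = 21, ⌊√D⌋ = 4
descent: ρ → (-1,3,3)  [lands on river]
river: ρ → (3,3,-1)
ρ-cycle length = 2 (tail of 1 descent step not counted)

2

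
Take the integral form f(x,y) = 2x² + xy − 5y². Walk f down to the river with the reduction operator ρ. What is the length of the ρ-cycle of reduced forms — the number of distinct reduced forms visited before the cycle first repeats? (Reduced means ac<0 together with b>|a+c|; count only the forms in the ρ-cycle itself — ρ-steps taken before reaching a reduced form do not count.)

D = 41, ⌊√D⌋ = 6
descent: ρ → (-5,-1,2)
descent: ρ → (2,5,-2)  [lands on river]
river: ρ → (-2,3,4)
river: ρ → (4,5,-1)
river: ρ → (-1,5,4)
river: ρ → (4,3,-2)
river: ρ → (-2,5,2)
river: ρ → (2,3,-4)
river: ρ → (-4,5,1)
river: ρ → (1,5,-4)
river: ρ → (-4,3,2)
ρ-cycle length = 10 (tail of 2 descent steps not counted)

10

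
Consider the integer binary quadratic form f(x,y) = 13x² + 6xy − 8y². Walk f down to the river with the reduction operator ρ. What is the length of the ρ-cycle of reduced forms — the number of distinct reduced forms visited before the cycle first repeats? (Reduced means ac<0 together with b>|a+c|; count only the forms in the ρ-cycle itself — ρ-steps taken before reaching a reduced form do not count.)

D = 452, ⌊√D⌋ = 21
river: ρ → (-8,10,11)
river: ρ → (11,12,-7)
river: ρ → (-7,16,7)
river: ρ → (7,12,-11)
river: ρ → (-11,10,8)
river: ρ → (8,6,-13)
river: ρ → (-13,20,1)
river: ρ → (1,20,-13)
river: ρ → (-13,6,8)
river: ρ → (8,10,-11)
river: ρ → (-11,12,7)
river: ρ → (7,16,-7)
river: ρ → (-7,12,11)
river: ρ → (11,10,-8)
river: ρ → (-8,6,13)
river: ρ → (13,20,-1)
river: ρ → (-1,20,13)
river: ρ → (13,6,-8)
ρ-cycle length = 18 (tail of 0 descent steps not counted)

18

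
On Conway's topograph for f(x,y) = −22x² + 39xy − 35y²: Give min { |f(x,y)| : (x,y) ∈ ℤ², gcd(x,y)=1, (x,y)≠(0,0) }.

translate: b→5 (≡-39 mod 44), so (22,-39,35)→(22,5,18)
flip: (22,5,18)→(18,-5,22)
reduced (well bottom): (18,-5,22) with a≤c, −a<b≤a
well minimum |f| = |-18| = 18 (negative-definite)

18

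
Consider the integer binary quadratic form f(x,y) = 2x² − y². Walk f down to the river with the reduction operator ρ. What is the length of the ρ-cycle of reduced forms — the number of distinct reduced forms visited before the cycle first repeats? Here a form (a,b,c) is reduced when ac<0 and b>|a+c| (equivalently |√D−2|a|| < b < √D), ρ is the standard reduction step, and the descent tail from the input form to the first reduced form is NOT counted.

D = 8, ⌊√D⌋ = 2
descent: ρ → (-1,2,1)  [lands on river]
river: ρ → (1,2,-1)
ρ-cycle length = 2 (tail of 1 descent step not counted)

2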